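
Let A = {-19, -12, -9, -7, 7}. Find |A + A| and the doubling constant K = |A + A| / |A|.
K = |A + A| / |A| = 15/5 = 3

Enumerate A + A = {a + b : a, b ∈ A}. With |A| = 5, there are |A|^2 = 25 ordered sum pairs; collecting distinct values, A + A = {-38, -31, -28, -26, -24, -21, -19, -18, -16, -14, -12, -5, -2, 0, 14}, so |A + A| = 15. Thus K = 15/5 = 3. For comparison, the minimum possible |A + A| over all 5-element sets is 2·5 − 1 = 9 (so min K = 9/5), attained only by arithmetic progressions.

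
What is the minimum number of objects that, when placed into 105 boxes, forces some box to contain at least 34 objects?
n = (34 − 1)·105 + 1 = 3466

By the generalised pigeonhole principle, to guarantee some box contains ≥ r objects we need more than (r − 1) · k objects total. Threshold: n = (r − 1) · k + 1. With r = 34 and k = 105: n = 33 · 105 + 1 = 3465 + 1 = 3466. For n = 3465 = 33 · 105, we can put exactly 33 objects in every box, avoiding 34 in any single one — so 3466 is tight.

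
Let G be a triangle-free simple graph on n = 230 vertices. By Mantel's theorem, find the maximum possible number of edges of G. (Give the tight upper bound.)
ex(230, K_3) = ⌊230^2/4⌋ = 13225

Mantel (1907): a triangle-free graph on n vertices has at most ⌊n^2/4⌋ edges, with equality for the complete bipartite graph K_{⌊n/2⌋, ⌈n/2⌉}. For n = 230: ⌊230^2/4⌋ = ⌊52900/4⌋ = 13225. The extremal graph is K_{115, 115}, which has 115·115 = 13225 edges.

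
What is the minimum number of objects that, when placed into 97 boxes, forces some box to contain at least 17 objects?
n = (17 − 1)·97 + 1 = 1553

By the generalised pigeonhole principle, to guarantee some box contains ≥ r objects we need more than (r − 1) · k objects total. Threshold: n = (r − 1) · k + 1. With r = 17 and k = 97: n = 16 · 97 + 1 = 1552 + 1 = 1553. For n = 1552 = 16 · 97, we can put exactly 16 objects in every box, avoiding 17 in any single one — so 1553 is tight.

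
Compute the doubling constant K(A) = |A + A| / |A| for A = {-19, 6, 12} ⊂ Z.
K = |A + A| / |A| = 6/3 = 2

Enumerate A + A = {a + b : a, b ∈ A}. With |A| = 3, there are |A|^2 = 9 ordered sum pairs; collecting distinct values, A + A = {-38, -13, -7, 12, 18, 24}, so |A + A| = 6. Thus K = 6/3 = 2. For comparison, the minimum possible |A + A| over all 3-element sets is 2·3 − 1 = 5 (so min K = 5/3), attained only by arithmetic progressions.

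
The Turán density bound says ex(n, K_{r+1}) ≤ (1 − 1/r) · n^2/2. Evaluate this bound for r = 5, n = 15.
Turán density bound = (4/5) · 15^2/2 = 90

Turán's theorem: ex(n, K_{r+1}) is achieved by the complete r-partite Turán graph T(n, r) with parts as balanced as possible, and is at most (1 − 1/r) · n^2/2. For r = 5, n = 15: the density bound is (4/5) · 225/2 = 90. Since 5 ∣ 15, the Turán graph T(15, 5) has parts of equal size 3, and its edge count e(T(15, 5)) = 90 attains the density bound exactly.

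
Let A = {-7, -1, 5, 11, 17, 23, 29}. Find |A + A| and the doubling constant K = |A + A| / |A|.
K = |A + A| / |A| = 13/7

Enumerate A + A = {a + b : a, b ∈ A}. With |A| = 7, there are |A|^2 = 49 ordered sum pairs; collecting distinct values, A + A = {-14, -8, -2, 4, 10, 16, 22, 28, 34, 40, 46, 52, 58}, so |A + A| = 13. Thus K = 13/7. Here |A + A| = 2|A| − 1 = 13, the minimum possible — so K = 13/7 is minimal, which holds iff A is an arithmetic progression.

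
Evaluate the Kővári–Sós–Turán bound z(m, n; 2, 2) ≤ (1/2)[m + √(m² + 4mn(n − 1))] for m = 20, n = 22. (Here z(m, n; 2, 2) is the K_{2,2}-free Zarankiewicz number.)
z(20, 22; 2, 2) ≤ (1/2)[20 + √(20² + 4·20·22·21)] = (1/2)[20 + √37360] = 106.6437

Kővári–Sós–Turán: let r_1, ..., r_20 be the row sums and z = Σ r_i the total number of 1s. Each pair of columns can share at most one row with both entries 1 (else a 2×2 all-ones block appears), so Σ_i C(r_i, 2) ≤ C(22, 2) = 231. By convexity Σ_i C(r_i, 2) ≥ 20·C(z/20, 2) = z(z − 20)/(2·20), giving z² − 20z − 20·22·21 ≤ 0 and hence z ≤ (1/2)[20 + √(400 + 4·9240)] = (1/2)[20 + √37360] ≈ (1/2)(20 + 193.2874) = 106.6437.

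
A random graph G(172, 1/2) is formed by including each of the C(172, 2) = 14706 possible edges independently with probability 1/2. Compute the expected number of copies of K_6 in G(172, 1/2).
E[# K_6] = C(172, 6) · (1/2)^C(6, 2) = 32927096748 / 2^15 = 8231774187/8192 ≈ 1004855.247437

For each 6-subset S of vertices (there are C(172, 6) = 32927096748 such S), let X_S = 1 if S induces a K_6 (all C(6, 2) = 15 edges present). Then P(X_S = 1) = (1/2)^15 = 1/32768. By linearity of expectation, E[# K_6] = C(172, 6) · (1/2)^15 = 32927096748 / 32768 = 8231774187/8192 ≈ 1004855.247437.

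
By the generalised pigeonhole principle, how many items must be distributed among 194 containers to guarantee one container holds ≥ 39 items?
n = (39 − 1)·194 + 1 = 7373

By the generalised pigeonhole principle, to guarantee some box contains ≥ r objects we need more than (r − 1) · k objects total. Threshold: n = (r − 1) · k + 1. With r = 39 and k = 194: n = 38 · 194 + 1 = 7372 + 1 = 7373. For n = 7372 = 38 · 194, we can put exactly 38 objects in every box, avoiding 39 in any single one — so 7373 is tight.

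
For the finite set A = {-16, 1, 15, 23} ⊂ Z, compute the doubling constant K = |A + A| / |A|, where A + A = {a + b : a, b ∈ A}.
K = |A + A| / |A| = 10/4 = 5/2

Enumerate A + A = {a + b : a, b ∈ A}. With |A| = 4, there are |A|^2 = 16 ordered sum pairs; collecting distinct values, A + A = {-32, -15, -1, 2, 7, 16, 24, 30, 38, 46}, so |A + A| = 10. Thus K = 10/4 = 5/2. For comparison, the minimum possible |A + A| over all 4-element sets is 2·4 − 1 = 7 (so min K = 7/4), attained only by arithmetic progressions.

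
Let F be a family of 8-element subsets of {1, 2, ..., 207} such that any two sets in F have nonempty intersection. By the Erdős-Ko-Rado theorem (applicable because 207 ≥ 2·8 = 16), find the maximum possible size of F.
max |F| = C(206, 7) = 2817696242600

Erdős-Ko-Rado (1961): when n ≥ 2k, max |F| = C(n−1, k−1). The bound is attained by the star {A : i ∈ A} for any fixed i ∈ [n]. Here C(207−1, 8−1) = C(206, 7) = 2817696242600.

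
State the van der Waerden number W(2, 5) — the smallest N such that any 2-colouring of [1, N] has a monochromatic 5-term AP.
W(2, 5) = 178

W(2, 5) = 178. The lower bound W(2, 5) > 177 comes from an explicit good 2-colouring of [1, 177]; the upper bound W(2, 5) ≤ 178 was verified by exhaustive search over 2-colourings of [1, 178].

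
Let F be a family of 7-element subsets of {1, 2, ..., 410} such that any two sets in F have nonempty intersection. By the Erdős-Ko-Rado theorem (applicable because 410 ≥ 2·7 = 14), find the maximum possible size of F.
max |F| = C(409, 6) = 6266251272204

The Erdős-Ko-Rado theorem states: for n ≥ 2k, an intersecting family of k-subsets of an n-element set has size at most C(n − 1, k − 1), with equality for 'star' families {A ⊆ [n] : |A| = k, i ∈ A} (fix an element i). For n = 410, k = 7: C(409, 6) = 6266251272204.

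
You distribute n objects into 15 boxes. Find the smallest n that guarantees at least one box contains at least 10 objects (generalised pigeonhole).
n = (10 − 1)·15 + 1 = 136

By the generalised pigeonhole principle, to guarantee some box contains ≥ r objects we need more than (r − 1) · k objects total. Threshold: n = (r − 1) · k + 1. With r = 10 and k = 15: n = 9 · 15 + 1 = 135 + 1 = 136. For n = 135 = 9 · 15, we can put exactly 9 objects in every box, avoiding 10 in any single one — so 136 is tight.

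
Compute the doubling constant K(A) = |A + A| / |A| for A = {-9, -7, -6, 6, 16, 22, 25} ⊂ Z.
K = |A + A| / |A| = 27/7

Enumerate A + A = {a + b : a, b ∈ A}. With |A| = 7, there are |A|^2 = 49 ordered sum pairs; collecting distinct values, A + A = {-18, -16, -15, -14, -13, -12, -3, -1, 0, 7, 9, 10, 12, 13, 15, 16, 18, 19, 22, 28, 31, 32, 38, 41, 44, 47, 50}, so |A + A| = 27. Thus K = 27/7. For comparison, the minimum possible |A + A| over all 7-element sets is 2·7 − 1 = 13 (so min K = 13/7), attained only by arithmetic progressions.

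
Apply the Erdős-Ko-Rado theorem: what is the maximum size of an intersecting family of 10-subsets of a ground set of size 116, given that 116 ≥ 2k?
max |F| = C(115, 9) = 7032112662630

Erdős-Ko-Rado (1961): when n ≥ 2k, max |F| = C(n−1, k−1). The bound is attained by the star {A : i ∈ A} for any fixed i ∈ [n]. Here C(116−1, 10−1) = C(115, 9) = 7032112662630.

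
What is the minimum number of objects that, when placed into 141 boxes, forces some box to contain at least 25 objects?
n = (25 − 1)·141 + 1 = 3385

By the generalised pigeonhole principle, to guarantee some box contains ≥ r objects we need more than (r − 1) · k objects total. Threshold: n = (r − 1) · k + 1. With r = 25 and k = 141: n = 24 · 141 + 1 = 3384 + 1 = 3385. For n = 3384 = 24 · 141, we can put exactly 24 objects in every box, avoiding 25 in any single one — so 3385 is tight.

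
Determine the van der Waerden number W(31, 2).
W(31, 2) = 31 + 1 = 32

A 2-term AP is any pair of integers, so a monochromatic 2-AP exists iff some colour is used at least twice. With 31 colours, the colouring i ↦ i on {1, ..., 31} uses each colour once, avoiding any monochromatic pair, so W(31, 2) > 31. For {1, ..., 32}, pigeonhole forces two integers of the same colour, which form a monochromatic 2-AP. Hence W(31, 2) = 32.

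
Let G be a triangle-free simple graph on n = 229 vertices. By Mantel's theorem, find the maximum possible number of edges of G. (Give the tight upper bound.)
ex(229, K_3) = ⌊229^2/4⌋ = 13110

Mantel (1907): a triangle-free graph on n vertices has at most ⌊n^2/4⌋ edges, with equality for the complete bipartite graph K_{⌊n/2⌋, ⌈n/2⌉}. For n = 229: ⌊229^2/4⌋ = ⌊52441/4⌋ = 13110. The extremal graph is K_{114, 115}, which has 114·115 = 13110 edges.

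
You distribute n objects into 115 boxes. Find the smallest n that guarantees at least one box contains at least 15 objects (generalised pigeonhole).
n = (15 − 1)·115 + 1 = 1611

By the generalised pigeonhole principle, to guarantee some box contains ≥ r objects we need more than (r − 1) · k objects total. Threshold: n = (r − 1) · k + 1. With r = 15 and k = 115: n = 14 · 115 + 1 = 1610 + 1 = 1611. For n = 1610 = 14 · 115, we can put exactly 14 objects in every box, avoiding 15 in any single one — so 1611 is tight.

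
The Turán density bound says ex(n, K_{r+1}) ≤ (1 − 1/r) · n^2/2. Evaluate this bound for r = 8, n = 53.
Turán density bound = (7/8) · 53^2/2 = 19663/16 ≈ 1228.9375

Turán's theorem: ex(n, K_{r+1}) is achieved by the complete r-partite Turán graph T(n, r) with parts as balanced as possible, and is at most (1 − 1/r) · n^2/2. For r = 8, n = 53: the density bound is (7/8) · 2809/2 = 19663/16 ≈ 1228.9375. The integer-valued extremum is e(T(53, 8)) = 1228, which is strictly less than the density bound 19663/16 since 8 ∤ 53 (the parts of T(53, 8) cannot all be equal).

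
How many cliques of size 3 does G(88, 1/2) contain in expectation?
E[# K_3] = C(88, 3) · (1/2)^C(3, 2) = 109736 / 2^3 = 13717

For each 3-subset S of vertices (there are C(88, 3) = 109736 such S), let X_S = 1 if S induces a K_3 (all C(3, 2) = 3 edges present). Then P(X_S = 1) = (1/2)^3 = 1/8. By linearity of expectation, E[# K_3] = C(88, 3) · (1/2)^3 = 109736 / 8 = 13717.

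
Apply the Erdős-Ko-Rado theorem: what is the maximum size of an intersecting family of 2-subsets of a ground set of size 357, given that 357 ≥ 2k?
max |F| = C(356, 1) = 356

The Erdős-Ko-Rado theorem states: for n ≥ 2k, an intersecting family of k-subsets of an n-element set has size at most C(n − 1, k − 1), with equality for 'star' families {A ⊆ [n] : |A| = k, i ∈ A} (fix an element i). For n = 357, k = 2: C(356, 1) = 356.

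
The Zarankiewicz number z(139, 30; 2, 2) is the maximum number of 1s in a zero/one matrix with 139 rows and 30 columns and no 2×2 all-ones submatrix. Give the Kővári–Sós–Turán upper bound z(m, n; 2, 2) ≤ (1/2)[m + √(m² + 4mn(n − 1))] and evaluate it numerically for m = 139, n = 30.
z(139, 30; 2, 2) ≤ (1/2)[139 + √(139² + 4·139·30·29)] = (1/2)[139 + √503041] = 424.1269

Kővári–Sós–Turán: let r_1, ..., r_139 be the row sums and z = Σ r_i the total number of 1s. Each pair of columns can share at most one row with both entries 1 (else a 2×2 all-ones block appears), so Σ_i C(r_i, 2) ≤ C(30, 2) = 435. By convexity Σ_i C(r_i, 2) ≥ 139·C(z/139, 2) = z(z − 139)/(2·139), giving z² − 139z − 139·30·29 ≤ 0 and hence z ≤ (1/2)[139 + √(19321 + 4·120930)] = (1/2)[139 + √503041] ≈ (1/2)(139 + 709.2538) = 424.1269.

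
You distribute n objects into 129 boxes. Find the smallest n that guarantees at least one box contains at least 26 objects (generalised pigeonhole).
n = (26 − 1)·129 + 1 = 3226

By the generalised pigeonhole principle, to guarantee some box contains ≥ r objects we need more than (r − 1) · k objects total. Threshold: n = (r − 1) · k + 1. With r = 26 and k = 129: n = 25 · 129 + 1 = 3225 + 1 = 3226. For n = 3225 = 25 · 129, we can put exactly 25 objects in every box, avoiding 26 in any single one — so 3226 is tight.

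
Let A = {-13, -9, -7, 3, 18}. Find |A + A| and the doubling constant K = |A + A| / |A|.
K = |A + A| / |A| = 15/5 = 3

Enumerate A + A = {a + b : a, b ∈ A}. With |A| = 5, there are |A|^2 = 25 ordered sum pairs; collecting distinct values, A + A = {-26, -22, -20, -18, -16, -14, -10, -6, -4, 5, 6, 9, 11, 21, 36}, so |A + A| = 15. Thus K = 15/5 = 3. For comparison, the minimum possible |A + A| over all 5-element sets is 2·5 − 1 = 9 (so min K = 9/5), attained only by arithmetic progressions.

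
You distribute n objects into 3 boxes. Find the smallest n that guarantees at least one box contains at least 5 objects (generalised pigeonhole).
n = (5 − 1)·3 + 1 = 13

By the generalised pigeonhole principle, to guarantee some box contains ≥ r objects we need more than (r − 1) · k objects total. Threshold: n = (r − 1) · k + 1. With r = 5 and k = 3: n = 4 · 3 + 1 = 12 + 1 = 13. For n = 12 = 4 · 3, we can put exactly 4 objects in every box, avoiding 5 in any single one — so 13 is tight.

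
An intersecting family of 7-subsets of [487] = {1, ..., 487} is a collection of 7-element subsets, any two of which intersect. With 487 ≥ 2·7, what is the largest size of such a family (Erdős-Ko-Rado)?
max |F| = C(486, 6) = 17743125256857

Erdős-Ko-Rado (1961): when n ≥ 2k, max |F| = C(n−1, k−1). The bound is attained by the star {A : i ∈ A} for any fixed i ∈ [n]. Here C(487−1, 7−1) = C(486, 6) = 17743125256857.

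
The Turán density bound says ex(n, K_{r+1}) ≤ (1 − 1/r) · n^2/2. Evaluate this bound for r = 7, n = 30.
Turán density bound = (6/7) · 30^2/2 = 2700/7 ≈ 385.7143

Turán's theorem: ex(n, K_{r+1}) is achieved by the complete r-partite Turán graph T(n, r) with parts as balanced as possible, and is at most (1 − 1/r) · n^2/2. For r = 7, n = 30: the density bound is (6/7) · 900/2 = 2700/7 ≈ 385.7143. The integer-valued extremum is e(T(30, 7)) = 385, which is strictly less than the density bound 2700/7 since 7 ∤ 30 (the parts of T(30, 7) cannot all be equal).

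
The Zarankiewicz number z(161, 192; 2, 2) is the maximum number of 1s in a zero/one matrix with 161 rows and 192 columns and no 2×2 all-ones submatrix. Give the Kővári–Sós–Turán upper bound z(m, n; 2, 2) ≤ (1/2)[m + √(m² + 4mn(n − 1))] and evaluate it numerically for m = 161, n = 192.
z(161, 192; 2, 2) ≤ (1/2)[161 + √(161² + 4·161·192·191)] = (1/2)[161 + √23642689] = 2511.6874

Kővári–Sós–Turán: let r_1, ..., r_161 be the row sums and z = Σ r_i the total number of 1s. Each pair of columns can share at most one row with both entries 1 (else a 2×2 all-ones block appears), so Σ_i C(r_i, 2) ≤ C(192, 2) = 18336. By convexity Σ_i C(r_i, 2) ≥ 161·C(z/161, 2) = z(z − 161)/(2·161), giving z² − 161z − 161·192·191 ≤ 0 and hence z ≤ (1/2)[161 + √(25921 + 4·5904192)] = (1/2)[161 + √23642689] ≈ (1/2)(161 + 4862.3748) = 2511.6874.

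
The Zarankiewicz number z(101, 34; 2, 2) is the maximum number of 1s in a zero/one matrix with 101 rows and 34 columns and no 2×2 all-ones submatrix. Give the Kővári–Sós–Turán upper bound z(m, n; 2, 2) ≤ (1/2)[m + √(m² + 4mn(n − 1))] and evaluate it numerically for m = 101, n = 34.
z(101, 34; 2, 2) ≤ (1/2)[101 + √(101² + 4·101·34·33)] = (1/2)[101 + √463489] = 390.9001

Kővári–Sós–Turán: let r_1, ..., r_101 be the row sums and z = Σ r_i the total number of 1s. Each pair of columns can share at most one row with both entries 1 (else a 2×2 all-ones block appears), so Σ_i C(r_i, 2) ≤ C(34, 2) = 561. By convexity Σ_i C(r_i, 2) ≥ 101·C(z/101, 2) = z(z − 101)/(2·101), giving z² − 101z − 101·34·33 ≤ 0 and hence z ≤ (1/2)[101 + √(10201 + 4·113322)] = (1/2)[101 + √463489] ≈ (1/2)(101 + 680.8003) = 390.9001.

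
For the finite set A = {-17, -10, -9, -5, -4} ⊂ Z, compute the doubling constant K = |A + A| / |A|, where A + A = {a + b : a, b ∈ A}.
K = |A + A| / |A| = 14/5

Enumerate A + A = {a + b : a, b ∈ A}. With |A| = 5, there are |A|^2 = 25 ordered sum pairs; collecting distinct values, A + A = {-34, -27, -26, -22, -21, -20, -19, -18, -15, -14, -13, -10, -9, -8}, so |A + A| = 14. Thus K = 14/5. For comparison, the minimum possible |A + A| over all 5-element sets is 2·5 − 1 = 9 (so min K = 9/5), attained only by arithmetic progressions.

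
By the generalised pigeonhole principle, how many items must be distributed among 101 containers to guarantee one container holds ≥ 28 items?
n = (28 − 1)·101 + 1 = 2728

By the generalised pigeonhole principle, to guarantee some box contains ≥ r objects we need more than (r − 1) · k objects total. Threshold: n = (r − 1) · k + 1. With r = 28 and k = 101: n = 27 · 101 + 1 = 2727 + 1 = 2728. For n = 2727 = 27 · 101, we can put exactly 27 objects in every box, avoiding 28 in any single one — so 2728 is tight.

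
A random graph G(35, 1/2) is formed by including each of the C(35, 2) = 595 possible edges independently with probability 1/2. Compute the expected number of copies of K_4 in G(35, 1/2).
E[# K_4] = C(35, 4) · (1/2)^C(4, 2) = 52360 / 2^6 = 6545/8 = 818.125

For each 4-subset S of vertices (there are C(35, 4) = 52360 such S), let X_S = 1 if S induces a K_4 (all C(4, 2) = 6 edges present). Then P(X_S = 1) = (1/2)^6 = 1/64. By linearity of expectation, E[# K_4] = C(35, 4) · (1/2)^6 = 52360 / 64 = 6545/8 = 818.125.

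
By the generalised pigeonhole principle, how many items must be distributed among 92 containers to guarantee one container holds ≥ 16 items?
n = (16 − 1)·92 + 1 = 1381

By the generalised pigeonhole principle, to guarantee some box contains ≥ r objects we need more than (r − 1) · k objects total. Threshold: n = (r − 1) · k + 1. With r = 16 and k = 92: n = 15 · 92 + 1 = 1380 + 1 = 1381. For n = 1380 = 15 · 92, we can put exactly 15 objects in every box, avoiding 16 in any single one — so 1381 is tight.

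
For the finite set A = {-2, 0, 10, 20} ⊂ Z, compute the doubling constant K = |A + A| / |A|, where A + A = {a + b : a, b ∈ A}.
K = |A + A| / |A| = 9/4

Enumerate A + A = {a + b : a, b ∈ A}. With |A| = 4, there are |A|^2 = 16 ordered sum pairs; collecting distinct values, A + A = {-4, -2, 0, 8, 10, 18, 20, 30, 40}, so |A + A| = 9. Thus K = 9/4. For comparison, the minimum possible |A + A| over all 4-element sets is 2·4 − 1 = 7 (so min K = 7/4), attained only by arithmetic progressions.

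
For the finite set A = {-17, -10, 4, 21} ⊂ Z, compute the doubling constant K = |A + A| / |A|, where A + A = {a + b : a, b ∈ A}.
K = |A + A| / |A| = 10/4 = 5/2

Enumerate A + A = {a + b : a, b ∈ A}. With |A| = 4, there are |A|^2 = 16 ordered sum pairs; collecting distinct values, A + A = {-34, -27, -20, -13, -6, 4, 8, 11, 25, 42}, so |A + A| = 10. Thus K = 10/4 = 5/2. For comparison, the minimum possible |A + A| over all 4-element sets is 2·4 − 1 = 7 (so min K = 7/4), attained only by arithmetic progressions.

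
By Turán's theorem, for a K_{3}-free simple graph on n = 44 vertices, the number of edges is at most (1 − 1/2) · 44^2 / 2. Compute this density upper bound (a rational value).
Turán density bound = (1/2) · 44^2/2 = 484

Turán's theorem: ex(n, K_{r+1}) is achieved by the complete r-partite Turán graph T(n, r) with parts as balanced as possible, and is at most (1 − 1/r) · n^2/2. For r = 2, n = 44: the density bound is (1/2) · 1936/2 = 484. Since 2 ∣ 44, the Turán graph T(44, 2) has parts of equal size 22, and its edge count e(T(44, 2)) = 484 attains the density bound exactly.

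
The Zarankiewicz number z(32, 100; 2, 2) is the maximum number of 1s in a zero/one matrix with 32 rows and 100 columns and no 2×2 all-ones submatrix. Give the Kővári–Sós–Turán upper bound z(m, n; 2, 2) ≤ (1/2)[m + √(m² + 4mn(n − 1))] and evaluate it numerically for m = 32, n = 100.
z(32, 100; 2, 2) ≤ (1/2)[32 + √(32² + 4·32·100·99)] = (1/2)[32 + √1268224] = 579.0773

Kővári–Sós–Turán: let r_1, ..., r_32 be the row sums and z = Σ r_i the total number of 1s. Each pair of columns can share at most one row with both entries 1 (else a 2×2 all-ones block appears), so Σ_i C(r_i, 2) ≤ C(100, 2) = 4950. By convexity Σ_i C(r_i, 2) ≥ 32·C(z/32, 2) = z(z − 32)/(2·32), giving z² − 32z − 32·100·99 ≤ 0 and hence z ≤ (1/2)[32 + √(1024 + 4·316800)] = (1/2)[32 + √1268224] ≈ (1/2)(32 + 1126.1545) = 579.0773.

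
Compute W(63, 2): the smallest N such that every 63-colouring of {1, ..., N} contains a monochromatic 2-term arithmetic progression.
W(63, 2) = 63 + 1 = 64

A 2-term AP is any pair of integers, so a monochromatic 2-AP exists iff some colour is used at least twice. With 63 colours, the colouring i ↦ i on {1, ..., 63} uses each colour once, avoiding any monochromatic pair, so W(63, 2) > 63. For {1, ..., 64}, pigeonhole forces two integers of the same colour, which form a monochromatic 2-AP. Hence W(63, 2) = 64.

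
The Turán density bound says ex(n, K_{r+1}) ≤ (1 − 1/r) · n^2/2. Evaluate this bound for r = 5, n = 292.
Turán density bound = (4/5) · 292^2/2 = 170528/5 ≈ 34105.6

Turán's theorem: ex(n, K_{r+1}) is achieved by the complete r-partite Turán graph T(n, r) with parts as balanced as possible, and is at most (1 − 1/r) · n^2/2. For r = 5, n = 292: the density bound is (4/5) · 85264/2 = 170528/5 ≈ 34105.6. The integer-valued extremum is e(T(292, 5)) = 34105, which is strictly less than the density bound 170528/5 since 5 ∤ 292 (the parts of T(292, 5) cannot all be equal).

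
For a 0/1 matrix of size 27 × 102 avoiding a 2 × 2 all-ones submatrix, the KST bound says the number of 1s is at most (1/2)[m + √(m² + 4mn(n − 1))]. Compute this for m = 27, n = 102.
z(27, 102; 2, 2) ≤ (1/2)[27 + √(27² + 4·27·102·101)] = (1/2)[27 + √1113345] = 541.0758

Kővári–Sós–Turán: let r_1, ..., r_27 be the row sums and z = Σ r_i the total number of 1s. Each pair of columns can share at most one row with both entries 1 (else a 2×2 all-ones block appears), so Σ_i C(r_i, 2) ≤ C(102, 2) = 5151. By convexity Σ_i C(r_i, 2) ≥ 27·C(z/27, 2) = z(z − 27)/(2·27), giving z² − 27z − 27·102·101 ≤ 0 and hence z ≤ (1/2)[27 + √(729 + 4·278154)] = (1/2)[27 + √1113345] ≈ (1/2)(27 + 1055.1516) = 541.0758.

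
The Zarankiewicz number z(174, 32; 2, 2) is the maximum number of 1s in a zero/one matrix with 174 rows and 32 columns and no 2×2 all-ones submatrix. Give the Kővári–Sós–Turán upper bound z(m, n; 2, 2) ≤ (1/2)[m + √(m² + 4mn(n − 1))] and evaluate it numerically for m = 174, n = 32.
z(174, 32; 2, 2) ≤ (1/2)[174 + √(174² + 4·174·32·31)] = (1/2)[174 + √720708] = 511.4726

Kővári–Sós–Turán: let r_1, ..., r_174 be the row sums and z = Σ r_i the total number of 1s. Each pair of columns can share at most one row with both entries 1 (else a 2×2 all-ones block appears), so Σ_i C(r_i, 2) ≤ C(32, 2) = 496. By convexity Σ_i C(r_i, 2) ≥ 174·C(z/174, 2) = z(z − 174)/(2·174), giving z² − 174z − 174·32·31 ≤ 0 and hence z ≤ (1/2)[174 + √(30276 + 4·172608)] = (1/2)[174 + √720708] ≈ (1/2)(174 + 848.9452) = 511.4726.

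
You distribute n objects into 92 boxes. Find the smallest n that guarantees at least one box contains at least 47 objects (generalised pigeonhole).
n = (47 − 1)·92 + 1 = 4233

By the generalised pigeonhole principle, to guarantee some box contains ≥ r objects we need more than (r − 1) · k objects total. Threshold: n = (r − 1) · k + 1. With r = 47 and k = 92: n = 46 · 92 + 1 = 4232 + 1 = 4233. For n = 4232 = 46 · 92, we can put exactly 46 objects in every box, avoiding 47 in any single one — so 4233 is tight.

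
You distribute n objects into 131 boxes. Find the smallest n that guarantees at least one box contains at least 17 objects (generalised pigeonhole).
n = (17 − 1)·131 + 1 = 2097

By the generalised pigeonhole principle, to guarantee some box contains ≥ r objects we need more than (r − 1) · k objects total. Threshold: n = (r − 1) · k + 1. With r = 17 and k = 131: n = 16 · 131 + 1 = 2096 + 1 = 2097. For n = 2096 = 16 · 131, we can put exactly 16 objects in every box, avoiding 17 in any single one — so 2097 is tight.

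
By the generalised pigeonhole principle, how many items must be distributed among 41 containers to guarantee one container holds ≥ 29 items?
n = (29 − 1)·41 + 1 = 1149

By the generalised pigeonhole principle, to guarantee some box contains ≥ r objects we need more than (r − 1) · k objects total. Threshold: n = (r − 1) · k + 1. With r = 29 and k = 41: n = 28 · 41 + 1 = 1148 + 1 = 1149. For n = 1148 = 28 · 41, we can put exactly 28 objects in every box, avoiding 29 in any single one — so 1149 is tight.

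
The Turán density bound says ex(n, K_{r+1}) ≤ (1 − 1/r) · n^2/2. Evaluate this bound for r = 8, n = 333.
Turán density bound = (7/8) · 333^2/2 = 776223/16 ≈ 48513.9375

Turán's theorem: ex(n, K_{r+1}) is achieved by the complete r-partite Turán graph T(n, r) with parts as balanced as possible, and is at most (1 − 1/r) · n^2/2. For r = 8, n = 333: the density bound is (7/8) · 110889/2 = 776223/16 ≈ 48513.9375. The integer-valued extremum is e(T(333, 8)) = 48513, which is strictly less than the density bound 776223/16 since 8 ∤ 333 (the parts of T(333, 8) cannot all be equal).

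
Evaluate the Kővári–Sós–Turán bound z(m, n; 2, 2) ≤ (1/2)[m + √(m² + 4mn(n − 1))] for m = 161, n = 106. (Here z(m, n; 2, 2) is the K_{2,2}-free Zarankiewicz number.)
z(161, 106; 2, 2) ≤ (1/2)[161 + √(161² + 4·161·106·105)] = (1/2)[161 + √7193641] = 1421.5482

Kővári–Sós–Turán: let r_1, ..., r_161 be the row sums and z = Σ r_i the total number of 1s. Each pair of columns can share at most one row with both entries 1 (else a 2×2 all-ones block appears), so Σ_i C(r_i, 2) ≤ C(106, 2) = 5565. By convexity Σ_i C(r_i, 2) ≥ 161·C(z/161, 2) = z(z − 161)/(2·161), giving z² − 161z − 161·106·105 ≤ 0 and hence z ≤ (1/2)[161 + √(25921 + 4·1791930)] = (1/2)[161 + √7193641] ≈ (1/2)(161 + 2682.0964) = 1421.5482.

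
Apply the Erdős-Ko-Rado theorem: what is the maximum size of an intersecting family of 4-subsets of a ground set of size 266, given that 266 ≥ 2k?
max |F| = C(265, 3) = 3066580

Erdős-Ko-Rado (1961): when n ≥ 2k, max |F| = C(n−1, k−1). The bound is attained by the star {A : i ∈ A} for any fixed i ∈ [n]. Here C(266−1, 4−1) = C(265, 3) = 3066580.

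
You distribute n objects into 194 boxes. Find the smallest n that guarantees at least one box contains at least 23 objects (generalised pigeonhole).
n = (23 − 1)·194 + 1 = 4269

By the generalised pigeonhole principle, to guarantee some box contains ≥ r objects we need more than (r − 1) · k objects total. Threshold: n = (r − 1) · k + 1. With r = 23 and k = 194: n = 22 · 194 + 1 = 4268 + 1 = 4269. For n = 4268 = 22 · 194, we can put exactly 22 objects in every box, avoiding 23 in any single one — so 4269 is tight.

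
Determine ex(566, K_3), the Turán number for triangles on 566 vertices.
ex(566, K_3) = ⌊566^2/4⌋ = 80089

Mantel (1907): a triangle-free graph on n vertices has at most ⌊n^2/4⌋ edges, with equality for the complete bipartite graph K_{⌊n/2⌋, ⌈n/2⌉}. For n = 566: ⌊566^2/4⌋ = ⌊320356/4⌋ = 80089. The extremal graph is K_{283, 283}, which has 283·283 = 80089 edges.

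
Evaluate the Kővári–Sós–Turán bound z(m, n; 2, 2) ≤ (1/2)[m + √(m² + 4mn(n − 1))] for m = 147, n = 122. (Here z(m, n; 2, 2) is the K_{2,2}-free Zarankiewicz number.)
z(147, 122; 2, 2) ≤ (1/2)[147 + √(147² + 4·147·122·121)] = (1/2)[147 + √8701665] = 1548.4292

Kővári–Sós–Turán: let r_1, ..., r_147 be the row sums and z = Σ r_i the total number of 1s. Each pair of columns can share at most one row with both entries 1 (else a 2×2 all-ones block appears), so Σ_i C(r_i, 2) ≤ C(122, 2) = 7381. By convexity Σ_i C(r_i, 2) ≥ 147·C(z/147, 2) = z(z − 147)/(2·147), giving z² − 147z − 147·122·121 ≤ 0 and hence z ≤ (1/2)[147 + √(21609 + 4·2170014)] = (1/2)[147 + √8701665] ≈ (1/2)(147 + 2949.8585) = 1548.4292.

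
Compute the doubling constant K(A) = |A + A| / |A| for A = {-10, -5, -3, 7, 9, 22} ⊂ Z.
K = |A + A| / |A| = 20/6 = 10/3

Enumerate A + A = {a + b : a, b ∈ A}. With |A| = 6, there are |A|^2 = 36 ordered sum pairs; collecting distinct values, A + A = {-20, -15, -13, -10, -8, -6, -3, -1, 2, 4, 6, 12, 14, 16, 17, 18, 19, 29, 31, 44}, so |A + A| = 20. Thus K = 20/6 = 10/3. For comparison, the minimum possible |A + A| over all 6-element sets is 2·6 − 1 = 11 (so min K = 11/6), attained only by arithmetic progressions.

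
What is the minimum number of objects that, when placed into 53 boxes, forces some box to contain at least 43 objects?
n = (43 − 1)·53 + 1 = 2227

By the generalised pigeonhole principle, to guarantee some box contains ≥ r objects we need more than (r − 1) · k objects total. Threshold: n = (r − 1) · k + 1. With r = 43 and k = 53: n = 42 · 53 + 1 = 2226 + 1 = 2227. For n = 2226 = 42 · 53, we can put exactly 42 objects in every box, avoiding 43 in any single one — so 2227 is tight.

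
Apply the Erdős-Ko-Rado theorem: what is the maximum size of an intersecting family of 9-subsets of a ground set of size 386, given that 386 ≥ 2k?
max |F| = C(385, 8) = 11126873468707920

Erdős-Ko-Rado (1961): when n ≥ 2k, max |F| = C(n−1, k−1). The bound is attained by the star {A : i ∈ A} for any fixed i ∈ [n]. Here C(386−1, 9−1) = C(385, 8) = 11126873468707920.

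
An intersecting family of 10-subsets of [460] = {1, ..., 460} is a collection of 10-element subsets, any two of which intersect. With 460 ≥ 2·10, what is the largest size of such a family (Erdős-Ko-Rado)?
max |F| = C(459, 9) = 2302908069715272591

The Erdős-Ko-Rado theorem states: for n ≥ 2k, an intersecting family of k-subsets of an n-element set has size at most C(n − 1, k − 1), with equality for 'star' families {A ⊆ [n] : |A| = k, i ∈ A} (fix an element i). For n = 460, k = 10: C(459, 9) = 2302908069715272591.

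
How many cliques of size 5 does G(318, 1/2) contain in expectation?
E[# K_5] = C(318, 5) · (1/2)^C(5, 2) = 26256233178 / 2^10 = 13128116589/512 ≈ 25640852.712891

For each 5-subset S of vertices (there are C(318, 5) = 26256233178 such S), let X_S = 1 if S induces a K_5 (all C(5, 2) = 10 edges present). Then P(X_S = 1) = (1/2)^10 = 1/1024. By linearity of expectation, E[# K_5] = C(318, 5) · (1/2)^10 = 26256233178 / 1024 = 13128116589/512 ≈ 25640852.712891.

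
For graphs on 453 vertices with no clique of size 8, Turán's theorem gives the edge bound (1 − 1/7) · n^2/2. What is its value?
Turán density bound = (6/7) · 453^2/2 = 615627/7 ≈ 87946.7143

Turán's theorem: ex(n, K_{r+1}) is achieved by the complete r-partite Turán graph T(n, r) with parts as balanced as possible, and is at most (1 − 1/r) · n^2/2. For r = 7, n = 453: the density bound is (6/7) · 205209/2 = 615627/7 ≈ 87946.7143. The integer-valued extremum is e(T(453, 7)) = 87946, which is strictly less than the density bound 615627/7 since 7 ∤ 453 (the parts of T(453, 7) cannot all be equal).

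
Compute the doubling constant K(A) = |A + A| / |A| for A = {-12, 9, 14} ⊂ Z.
K = |A + A| / |A| = 6/3 = 2

Enumerate A + A = {a + b : a, b ∈ A}. With |A| = 3, there are |A|^2 = 9 ordered sum pairs; collecting distinct values, A + A = {-24, -3, 2, 18, 23, 28}, so |A + A| = 6. Thus K = 6/3 = 2. For comparison, the minimum possible |A + A| over all 3-element sets is 2·3 − 1 = 5 (so min K = 5/3), attained only by arithmetic progressions.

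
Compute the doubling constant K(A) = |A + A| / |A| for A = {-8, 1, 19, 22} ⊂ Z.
K = |A + A| / |A| = 10/4 = 5/2

Enumerate A + A = {a + b : a, b ∈ A}. With |A| = 4, there are |A|^2 = 16 ordered sum pairs; collecting distinct values, A + A = {-16, -7, 2, 11, 14, 20, 23, 38, 41, 44}, so |A + A| = 10. Thus K = 10/4 = 5/2. For comparison, the minimum possible |A + A| over all 4-element sets is 2·4 − 1 = 7 (so min K = 7/4), attained only by arithmetic progressions.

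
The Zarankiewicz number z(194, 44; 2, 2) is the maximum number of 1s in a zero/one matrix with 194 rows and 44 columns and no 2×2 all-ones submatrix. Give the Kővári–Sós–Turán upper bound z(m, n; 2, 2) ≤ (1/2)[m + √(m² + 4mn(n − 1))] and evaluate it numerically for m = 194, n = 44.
z(194, 44; 2, 2) ≤ (1/2)[194 + √(194² + 4·194·44·43)] = (1/2)[194 + √1505828] = 710.5609

Kővári–Sós–Turán: let r_1, ..., r_194 be the row sums and z = Σ r_i the total number of 1s. Each pair of columns can share at most one row with both entries 1 (else a 2×2 all-ones block appears), so Σ_i C(r_i, 2) ≤ C(44, 2) = 946. By convexity Σ_i C(r_i, 2) ≥ 194·C(z/194, 2) = z(z − 194)/(2·194), giving z² − 194z − 194·44·43 ≤ 0 and hence z ≤ (1/2)[194 + √(37636 + 4·367048)] = (1/2)[194 + √1505828] ≈ (1/2)(194 + 1227.1218) = 710.5609.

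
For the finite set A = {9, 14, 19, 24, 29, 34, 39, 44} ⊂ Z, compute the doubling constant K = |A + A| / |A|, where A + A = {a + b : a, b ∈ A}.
K = |A + A| / |A| = 15/8

Enumerate A + A = {a + b : a, b ∈ A}. With |A| = 8, there are |A|^2 = 64 ordered sum pairs; collecting distinct values, A + A = {18, 23, 28, 33, 38, 43, 48, 53, 58, 63, 68, 73, 78, 83, 88}, so |A + A| = 15. Thus K = 15/8. Here |A + A| = 2|A| − 1 = 15, the minimum possible — so K = 15/8 is minimal, which holds iff A is an arithmetic progression.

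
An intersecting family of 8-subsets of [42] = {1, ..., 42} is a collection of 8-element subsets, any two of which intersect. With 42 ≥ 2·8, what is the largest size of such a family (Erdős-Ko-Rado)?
max |F| = C(41, 7) = 22481940

Erdős-Ko-Rado (1961): when n ≥ 2k, max |F| = C(n−1, k−1). The bound is attained by the star {A : i ∈ A} for any fixed i ∈ [n]. Here C(42−1, 8−1) = C(41, 7) = 22481940.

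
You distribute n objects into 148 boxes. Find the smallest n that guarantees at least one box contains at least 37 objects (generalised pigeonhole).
n = (37 − 1)·148 + 1 = 5329

By the generalised pigeonhole principle, to guarantee some box contains ≥ r objects we need more than (r − 1) · k objects total. Threshold: n = (r − 1) · k + 1. With r = 37 and k = 148: n = 36 · 148 + 1 = 5328 + 1 = 5329. For n = 5328 = 36 · 148, we can put exactly 36 objects in every box, avoiding 37 in any single one — so 5329 is tight.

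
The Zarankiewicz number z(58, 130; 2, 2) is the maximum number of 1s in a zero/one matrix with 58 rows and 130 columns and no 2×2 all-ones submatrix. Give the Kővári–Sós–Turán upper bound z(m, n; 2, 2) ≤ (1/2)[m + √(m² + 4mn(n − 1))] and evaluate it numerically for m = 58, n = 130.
z(58, 130; 2, 2) ≤ (1/2)[58 + √(58² + 4·58·130·129)] = (1/2)[58 + √3894004] = 1015.6615

Kővári–Sós–Turán: let r_1, ..., r_58 be the row sums and z = Σ r_i the total number of 1s. Each pair of columns can share at most one row with both entries 1 (else a 2×2 all-ones block appears), so Σ_i C(r_i, 2) ≤ C(130, 2) = 8385. By convexity Σ_i C(r_i, 2) ≥ 58·C(z/58, 2) = z(z − 58)/(2·58), giving z² − 58z − 58·130·129 ≤ 0 and hence z ≤ (1/2)[58 + √(3364 + 4·972660)] = (1/2)[58 + √3894004] ≈ (1/2)(58 + 1973.3231) = 1015.6615.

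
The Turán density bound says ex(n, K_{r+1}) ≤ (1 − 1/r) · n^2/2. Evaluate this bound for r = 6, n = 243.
Turán density bound = (5/6) · 243^2/2 = 98415/4 ≈ 24603.75

Turán's theorem: ex(n, K_{r+1}) is achieved by the complete r-partite Turán graph T(n, r) with parts as balanced as possible, and is at most (1 − 1/r) · n^2/2. For r = 6, n = 243: the density bound is (5/6) · 59049/2 = 98415/4 ≈ 24603.75. The integer-valued extremum is e(T(243, 6)) = 24603, which is strictly less than the density bound 98415/4 since 6 ∤ 243 (the parts of T(243, 6) cannot all be equal).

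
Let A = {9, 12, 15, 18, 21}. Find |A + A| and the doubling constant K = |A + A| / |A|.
K = |A + A| / |A| = 9/5

Enumerate A + A = {a + b : a, b ∈ A}. With |A| = 5, there are |A|^2 = 25 ordered sum pairs; collecting distinct values, A + A = {18, 21, 24, 27, 30, 33, 36, 39, 42}, so |A + A| = 9. Thus K = 9/5. Here |A + A| = 2|A| − 1 = 9, the minimum possible — so K = 9/5 is minimal, which holds iff A is an arithmetic progression.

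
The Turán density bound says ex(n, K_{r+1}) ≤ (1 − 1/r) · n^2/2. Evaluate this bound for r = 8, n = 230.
Turán density bound = (7/8) · 230^2/2 = 92575/4 ≈ 23143.75

Turán's theorem: ex(n, K_{r+1}) is achieved by the complete r-partite Turán graph T(n, r) with parts as balanced as possible, and is at most (1 − 1/r) · n^2/2. For r = 8, n = 230: the density bound is (7/8) · 52900/2 = 92575/4 ≈ 23143.75. The integer-valued extremum is e(T(230, 8)) = 23143, which is strictly less than the density bound 92575/4 since 8 ∤ 230 (the parts of T(230, 8) cannot all be equal).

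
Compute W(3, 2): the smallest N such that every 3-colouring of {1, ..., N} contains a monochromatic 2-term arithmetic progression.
W(3, 2) = 3 + 1 = 4

A 2-term AP is any pair of integers, so a monochromatic 2-AP exists iff some colour is used at least twice. With 3 colours, the colouring i ↦ i on {1, ..., 3} uses each colour once, avoiding any monochromatic pair, so W(3, 2) > 3. For {1, ..., 4}, pigeonhole forces two integers of the same colour, which form a monochromatic 2-AP. Hence W(3, 2) = 4.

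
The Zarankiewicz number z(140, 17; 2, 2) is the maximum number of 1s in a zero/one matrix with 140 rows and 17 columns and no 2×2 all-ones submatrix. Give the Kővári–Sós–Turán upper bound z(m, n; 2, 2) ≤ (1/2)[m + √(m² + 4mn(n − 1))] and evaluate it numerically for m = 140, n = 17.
z(140, 17; 2, 2) ≤ (1/2)[140 + √(140² + 4·140·17·16)] = (1/2)[140 + √171920] = 277.3162

Kővári–Sós–Turán: let r_1, ..., r_140 be the row sums and z = Σ r_i the total number of 1s. Each pair of columns can share at most one row with both entries 1 (else a 2×2 all-ones block appears), so Σ_i C(r_i, 2) ≤ C(17, 2) = 136. By convexity Σ_i C(r_i, 2) ≥ 140·C(z/140, 2) = z(z − 140)/(2·140), giving z² − 140z − 140·17·16 ≤ 0 and hence z ≤ (1/2)[140 + √(19600 + 4·38080)] = (1/2)[140 + √171920] ≈ (1/2)(140 + 414.6324) = 277.3162.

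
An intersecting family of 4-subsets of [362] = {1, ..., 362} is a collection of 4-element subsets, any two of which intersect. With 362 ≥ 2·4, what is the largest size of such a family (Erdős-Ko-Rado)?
max |F| = C(361, 3) = 7775940

Erdős-Ko-Rado (1961): when n ≥ 2k, max |F| = C(n−1, k−1). The bound is attained by the star {A : i ∈ A} for any fixed i ∈ [n]. Here C(362−1, 4−1) = C(361, 3) = 7775940.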